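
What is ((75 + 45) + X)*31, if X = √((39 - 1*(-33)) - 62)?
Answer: 3720 + 31*√10 ≈ 3818.0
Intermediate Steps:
X = √10 (X = √((39 + 33) - 62) = √(72 - 62) = √10 ≈ 3.1623)
((75 + 45) + X)*31 = ((75 + 45) + √10)*31 = (120 + √10)*31 = 3720 + 31*√10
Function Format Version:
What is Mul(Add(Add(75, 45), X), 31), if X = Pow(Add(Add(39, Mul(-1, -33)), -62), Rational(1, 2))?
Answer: Add(3720, Mul(31, Pow(10, Rational(1, 2)))) ≈ 3818.0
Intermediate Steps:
X = Pow(10, Rational(1, 2)) (X = Pow(Add(Add(39, 33), -62), Rational(1, 2)) = Pow(Add(72, -62), Rational(1, 2)) = Pow(10, Rational(1, 2)) ≈ 3.1623)
Mul(Add(Add(75, 45), X), 31) = Mul(Add(Add(75, 45), Pow(10, Rational(1, 2))), 31) = Mul(Add(120, Pow(10, Rational(1, 2))), 31) = Add(3720, Mul(31, Pow(10, Rational(1, 2))))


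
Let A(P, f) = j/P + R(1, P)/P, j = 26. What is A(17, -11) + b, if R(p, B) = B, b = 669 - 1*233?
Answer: 7455/17 ≈ 438.53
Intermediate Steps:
b = 436 (b = 669 - 233 = 436)
A(P, f) = 1 + 26/P (A(P, f) = 26/P + P/P = 26/P + 1 = 1 + 26/P)
A(17, -11) + b = (26 + 17)/17 + 436 = (1/17)*43 + 436 = 43/17 + 436 = 7455/17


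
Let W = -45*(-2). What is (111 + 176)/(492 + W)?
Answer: 287/582 ≈ 0.49313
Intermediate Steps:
W = 90
(111 + 176)/(492 + W) = (111 + 176)/(492 + 90) = 287/582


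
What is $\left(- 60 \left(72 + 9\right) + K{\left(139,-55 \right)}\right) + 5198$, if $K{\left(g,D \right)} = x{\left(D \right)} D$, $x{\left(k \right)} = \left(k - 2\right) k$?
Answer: $-172087$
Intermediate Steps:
$x{\left(k \right)} = k \left(-2 + k\right)$ ($x{\left(k \right)} = \left(-2 + k\right) k = k \left(-2 + k\right)$)
$K{\left(g,D \right)} = D^{2} \left(-2 + D\right)$ ($K{\left(g,D \right)} = D \left(-2 + D\right) D = D^{2} \left(-2 + D\right)$)
$\left(- 60 \left(72 + 9\right) + K{\left(139,-55 \right)}\right) + 5198 = \left(- 60 \left(72 + 9\right) + \left(-55\right)^{2} \left(-2 - 55\right)\right) + 5198 = \left(\left(-60\right) 81 + 3025 \left(-57\right)\right) + 5198 = \left(-4860 - 172425\right) + 5198 = -177285 + 5198 = -172087$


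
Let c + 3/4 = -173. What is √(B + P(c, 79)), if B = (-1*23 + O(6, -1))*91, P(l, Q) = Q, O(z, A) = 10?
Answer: 4*I*√69 ≈ 33.227*I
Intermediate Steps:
c = -695/4 (c = -¾ - 173 = -695/4 ≈ -173.75)
B = -1183 (B = (-1*23 + 10)*91 = (-23 + 10)*91 = -13*91 = -1183)
√(B + P(c, 79)) = √(-1183 + 79) = √(-1104) = 4*I*√69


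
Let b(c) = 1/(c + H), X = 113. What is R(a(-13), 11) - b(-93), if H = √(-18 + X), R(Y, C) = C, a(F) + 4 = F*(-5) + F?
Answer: 94187/8554 + √95/8554 ≈ 11.012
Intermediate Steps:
a(F) = -4 - 4*F (a(F) = -4 + (F*(-5) + F) = -4 + (-5*F + F) = -4 - 4*F)
H = √95 (H = √(-18 + 113) = √95 ≈ 9.7468)
b(c) = 1/(c + √95)
R(a(-13), 11) - b(-93) = 11 - 1/(-93 + √95)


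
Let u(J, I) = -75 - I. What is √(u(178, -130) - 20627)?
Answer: 2*I*√5143 ≈ 143.43*I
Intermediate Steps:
√(u(178, -130) - 20627) = √((-75 - 1*(-130)) - 20627) = √((-75 + 130) - 20627) = √(55 - 20627) = √(-20572) = 2*I*√5143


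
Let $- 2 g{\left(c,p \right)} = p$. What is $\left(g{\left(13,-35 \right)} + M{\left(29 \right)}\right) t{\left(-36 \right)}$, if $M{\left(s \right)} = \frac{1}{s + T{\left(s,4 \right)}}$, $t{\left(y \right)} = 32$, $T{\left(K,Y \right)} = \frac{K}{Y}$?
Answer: $\frac{81328}{145} \approx 560.88$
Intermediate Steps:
$g{\left(c,p \right)} = - \frac{p}{2}$
$M{\left(s \right)} = \frac{4}{5 s}$ ($M{\left(s \right)} = \frac{1}{s + \frac{s}{4}} = \frac{1}{\frac{5}{4} s} = \frac{4}{5 s}$)
$\left(g{\left(13,-35 \right)} + M{\left(29 \right)}\right) t{\left(-36 \right)} = \left(\left(- \frac{1}{2}\right) \left(-35\right) + \frac{4}{5 \cdot 29}\right) 32 = \left(\frac{35}{2} + \frac{4}{5} \cdot \frac{1}{29}\right) 32 = \left(\frac{35}{2} + \frac{4}{145}\right) 32 = \frac{5083}{290} \cdot 32 = \frac{81328}{145}$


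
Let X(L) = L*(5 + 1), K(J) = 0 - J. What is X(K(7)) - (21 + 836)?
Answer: -899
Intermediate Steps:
K(J) = -J
X(L) = 6*L (X(L) = L*6 = 6*L)
X(K(7)) - (21 + 836) = 6*(-1*7) - (21 + 836) = 6*(-7) - 1*857 = -42 - 857 = -899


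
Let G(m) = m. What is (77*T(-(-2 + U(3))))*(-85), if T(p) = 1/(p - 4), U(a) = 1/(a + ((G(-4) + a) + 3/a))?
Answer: 2805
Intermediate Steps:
U(a) = 1/(-4 + 2*a + 3/a) (U(a) = 1/(a + ((-4 + a) + 3/a)) = 1/(a + (-4 + a + 3/a)) = 1/(-4 + 2*a + 3/a))
T(p) = 1/(-4 + p)
(77*T(-(-2 + U(3))))*(-85) = (77/(-4 - (-2 + 3/(3 - 4*3 + 2*3**2))))*(-85) = (77/(-4 - (-2 + 3/(3 - 12 + 2*9))))*(-85) = (77/(-4 - (-2 + 3/(3 - 12 + 18))))*(-85) = (77/(-4 - (-2 + 3/9)))*(-85) = (77/(-4 - (-2 + 3*(1/9))))*(-85) = (77/(-4 - (-2 + 1/3)))*(-85) = (77/(-4 - 1*(-5/3)))*(-85) = (77/(-4 + 5/3))*(-85) = (77/(-7/3))*(-85) = (77*(-3/7))*(-85) = -33*(-85) = 2805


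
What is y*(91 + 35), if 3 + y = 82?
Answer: 9954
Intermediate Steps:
y = 79 (y = -3 + 82 = 79)
y*(91 + 35) = 79*(91 + 35) = 79*126 = 9954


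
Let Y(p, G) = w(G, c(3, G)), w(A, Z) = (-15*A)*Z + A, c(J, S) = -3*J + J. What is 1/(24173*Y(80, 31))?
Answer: 1/68192033 ≈ 1.4664e-8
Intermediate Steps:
c(J, S) = -2*J
w(A, Z) = A - 15*A*Z (w(A, Z) = -15*A*Z + A = A - 15*A*Z)
Y(p, G) = 91*G (Y(p, G) = G*(1 - (-30)*3) = G*(1 - 15*(-6)) = G*(1 + 90) = G*91 = 91*G)
1/(24173*Y(80, 31)) = 1/(24173*((91*31))) = (1/24173)/2821 = (1/24173)*(1/2821) = 1/68192033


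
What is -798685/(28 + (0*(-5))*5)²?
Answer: -798685/784 ≈ -1018.7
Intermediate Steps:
-798685/(28 + (0*(-5))*5)² = -798685/(28 + 0*5)² = -798685/(28 + 0)² = -798685/(28²) = -798685/784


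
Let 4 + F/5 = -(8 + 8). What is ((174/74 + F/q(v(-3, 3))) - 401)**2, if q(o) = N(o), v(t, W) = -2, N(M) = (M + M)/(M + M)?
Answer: 340402500/1369 ≈ 2.4865e+5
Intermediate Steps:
N(M) = 1 (N(M) = (2*M)/((2*M)) = (2*M)*(1/(2*M)) = 1)
q(o) = 1
F = -100 (F = -20 + 5*(-(8 + 8)) = -20 + 5*(-1*16) = -20 + 5*(-16) = -20 - 80 = -100)
((174/74 + F/q(v(-3, 3))) - 401)**2 = ((174/74 - 100/1) - 401)**2 = ((174*(1/74) - 100*1) - 401)**2 = ((87/37 - 100) - 401)**2 = (-3613/37 - 401)**2 = (-18450/37)**2 = 340402500/1369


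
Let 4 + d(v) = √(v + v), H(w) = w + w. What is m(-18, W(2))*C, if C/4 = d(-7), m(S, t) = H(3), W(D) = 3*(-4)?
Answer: -96 + 24*I*√14 ≈ -96.0 + 89.8*I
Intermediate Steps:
W(D) = -12
H(w) = 2*w
d(v) = -4 + √2*√v (d(v) = -4 + √(v + v) = -4 + √(2*v) = -4 + √2*√v)
m(S, t) = 6 (m(S, t) = 2*3 = 6)
C = -16 + 4*I*√14 (C = 4*(-4 + √2*√(-7)) = 4*(-4 + √2*(I*√7)) = 4*(-4 + I*√14) = -16 + 4*I*√14 ≈ -16.0 + 14.967*I)
m(-18, W(2))*C = 6*(-16 + 4*I*√14) = -96 + 24*I*√14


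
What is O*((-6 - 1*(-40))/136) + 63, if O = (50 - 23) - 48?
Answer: 231/4 ≈ 57.750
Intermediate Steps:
O = -21 (O = 27 - 48 = -21)
O*((-6 - 1*(-40))/136) + 63 = -21*(-6 - 1*(-40))/136 + 63 = -21*(-6 + 40)/136 + 63 = -714/136 + 63 = -21*¼ + 63 = -21/4 + 63 = 231/4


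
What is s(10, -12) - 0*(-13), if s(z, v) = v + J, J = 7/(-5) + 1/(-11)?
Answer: -742/55 ≈ -13.491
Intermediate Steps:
J = -82/55 (J = 7*(-⅕) + 1*(-1/11) = -7/5 - 1/11 = -82/55 ≈ -1.4909)
s(z, v) = -82/55 + v (s(z, v) = v - 82/55 = -82/55 + v)
s(10, -12) - 0*(-13) = (-82/55 - 12) - 0*(-13) = -742/55 - 1*0 = -742/55 + 0 = -742/55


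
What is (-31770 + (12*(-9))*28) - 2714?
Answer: -37508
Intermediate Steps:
(-31770 + (12*(-9))*28) - 2714 = (-31770 - 108*28) - 2714 = (-31770 - 3024) - 2714 = -34794 - 2714 = -37508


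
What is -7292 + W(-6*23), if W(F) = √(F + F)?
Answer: -7292 + 2*I*√69 ≈ -7292.0 + 16.613*I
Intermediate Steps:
W(F) = √2*√F (W(F) = √(2*F) = √2*√F)
-7292 + W(-6*23) = -7292 + √2*√(-6*23) = -7292 + √2*√(-138) = -7292 + √2*(I*√138) = -7292 + 2*I*√69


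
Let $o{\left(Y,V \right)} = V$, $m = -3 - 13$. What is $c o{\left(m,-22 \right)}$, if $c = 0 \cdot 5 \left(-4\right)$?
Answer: $0$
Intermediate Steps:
$m = -16$ ($m = -3 - 13 = -16$)
$c = 0$ ($c = 0 \left(-4\right) = 0$)
$c o{\left(m,-22 \right)} = 0 \left(-22\right) = 0$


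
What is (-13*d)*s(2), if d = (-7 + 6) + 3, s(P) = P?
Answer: -52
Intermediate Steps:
d = 2 (d = -1 + 3 = 2)
(-13*d)*s(2) = -13*2*2 = -26*2 = -52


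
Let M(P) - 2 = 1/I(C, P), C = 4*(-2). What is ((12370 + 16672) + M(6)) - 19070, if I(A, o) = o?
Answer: 59845/6 ≈ 9974.2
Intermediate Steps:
C = -8
M(P) = 2 + 1/P
((12370 + 16672) + M(6)) - 19070 = ((12370 + 16672) + (2 + 1/6)) - 19070 = (29042 + (2 + 1/6)) - 19070 = (29042 + 13/6) - 19070 = 174265/6 - 19070 = 59845/6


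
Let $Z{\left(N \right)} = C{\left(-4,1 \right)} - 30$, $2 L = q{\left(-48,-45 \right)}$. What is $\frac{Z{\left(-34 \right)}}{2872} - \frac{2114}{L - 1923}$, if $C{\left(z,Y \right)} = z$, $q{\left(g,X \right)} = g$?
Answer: $\frac{3002605}{2795892} \approx 1.0739$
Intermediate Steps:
$L = -24$ ($L = \frac{1}{2} \left(-48\right) = -24$)
$Z{\left(N \right)} = -34$ ($Z{\left(N \right)} = -4 - 30 = -34$)
$\frac{Z{\left(-34 \right)}}{2872} - \frac{2114}{L - 1923} = - \frac{34}{2872} - \frac{2114}{-24 - 1923} = \left(-34\right) \frac{1}{2872} - \frac{2114}{-1947} = - \frac{17}{1436} - - \frac{2114}{1947} = - \frac{17}{1436} + \frac{2114}{1947} = \frac{3002605}{2795892}$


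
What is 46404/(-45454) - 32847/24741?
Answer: -440184817/187429569 ≈ -2.3485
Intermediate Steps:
46404/(-45454) - 32847/24741 = 46404*(-1/45454) - 32847*1/24741 = -23202/22727 - 10949/8247 = -440184817/187429569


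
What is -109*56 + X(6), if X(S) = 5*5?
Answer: -6079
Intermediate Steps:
X(S) = 25
-109*56 + X(6) = -109*56 + 25 = -6104 + 25 = -6079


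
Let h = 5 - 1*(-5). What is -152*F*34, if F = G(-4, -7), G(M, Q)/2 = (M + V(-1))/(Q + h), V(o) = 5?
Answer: -10336/3 ≈ -3445.3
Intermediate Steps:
h = 10 (h = 5 + 5 = 10)
G(M, Q) = 2*(5 + M)/(10 + Q) (G(M, Q) = 2*((M + 5)/(Q + 10)) = 2*((5 + M)/(10 + Q)) = 2*(5 + M)/(10 + Q))
F = ⅔ (F = 2*(5 - 4)/(10 - 7) = 2*1/3 = 2*(⅓)*1 = ⅔ ≈ 0.66667)
-152*F*34 = -152*⅔*34 = -304/3*34 = -10336/3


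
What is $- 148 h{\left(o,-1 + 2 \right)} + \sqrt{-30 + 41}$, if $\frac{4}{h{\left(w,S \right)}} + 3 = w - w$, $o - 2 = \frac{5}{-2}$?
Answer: $\frac{592}{3} + \sqrt{11} \approx 200.65$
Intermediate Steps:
$o = - \frac{1}{2}$ ($o = 2 + \frac{5}{-2} = 2 + 5 \left(- \frac{1}{2}\right) = 2 - \frac{5}{2} = - \frac{1}{2} \approx -0.5$)
$h{\left(w,S \right)} = - \frac{4}{3}$ ($h{\left(w,S \right)} = \frac{4}{-3 + \left(w - w\right)} = \frac{4}{-3 + 0} = \frac{4}{-3} = 4 \left(- \frac{1}{3}\right) = - \frac{4}{3}$)
$- 148 h{\left(o,-1 + 2 \right)} + \sqrt{-30 + 41} = \left(-148\right) \left(- \frac{4}{3}\right) + \sqrt{-30 + 41} = \frac{592}{3} + \sqrt{11}$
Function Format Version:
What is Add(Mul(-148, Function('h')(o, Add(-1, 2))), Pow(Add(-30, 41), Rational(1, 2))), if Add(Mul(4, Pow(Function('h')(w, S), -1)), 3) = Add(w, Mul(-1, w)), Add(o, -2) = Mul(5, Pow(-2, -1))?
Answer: Add(Rational(592, 3), Pow(11, Rational(1, 2))) ≈ 200.65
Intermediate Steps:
o = Rational(-1, 2) (o = Add(2, Mul(5, Pow(-2, -1))) = Add(2, Mul(5, Rational(-1, 2))) = Add(2, Rational(-5, 2)) = Rational(-1, 2) ≈ -0.50000)
Function('h')(w, S) = Rational(-4, 3) (Function('h')(w, S) = Mul(4, Pow(Add(-3, Add(w, Mul(-1, w))), -1)) = Mul(4, Pow(Add(-3, 0), -1)) = Mul(4, Pow(-3, -1)) = Mul(4, Rational(-1, 3)) = Rational(-4, 3))
Add(Mul(-148, Function('h')(o, Add(-1, 2))), Pow(Add(-30, 41), Rational(1, 2))) = Add(Mul(-148, Rational(-4, 3)), Pow(Add(-30, 41), Rational(1, 2))) = Add(Rational(592, 3), Pow(11, Rational(1, 2)))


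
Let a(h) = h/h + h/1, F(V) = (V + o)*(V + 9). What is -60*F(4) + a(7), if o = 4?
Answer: -6232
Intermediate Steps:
F(V) = (4 + V)*(9 + V) (F(V) = (V + 4)*(V + 9) = (4 + V)*(9 + V))
a(h) = 1 + h (a(h) = 1 + h*1 = 1 + h)
-60*F(4) + a(7) = -60*(36 + 4² + 13*4) + (1 + 7) = -60*(36 + 16 + 52) + 8 = -60*104 + 8 = -6240 + 8 = -6232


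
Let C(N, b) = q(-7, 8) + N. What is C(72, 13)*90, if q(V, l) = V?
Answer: 5850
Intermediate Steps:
C(N, b) = -7 + N
C(72, 13)*90 = (-7 + 72)*90 = 65*90 = 5850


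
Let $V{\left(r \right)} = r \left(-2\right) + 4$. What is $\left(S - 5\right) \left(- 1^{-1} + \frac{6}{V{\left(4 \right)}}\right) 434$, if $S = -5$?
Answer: $10850$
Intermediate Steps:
$V{\left(r \right)} = 4 - 2 r$ ($V{\left(r \right)} = - 2 r + 4 = 4 - 2 r$)
$\left(S - 5\right) \left(- 1^{-1} + \frac{6}{V{\left(4 \right)}}\right) 434 = \left(-5 - 5\right) \left(- 1^{-1} + \frac{6}{4 - 8}\right) 434 = - 10 \left(\left(-1\right) 1 + \frac{6}{4 - 8}\right) 434 = - 10 \left(-1 + \frac{6}{-4}\right) 434 = - 10 \left(-1 + 6 \left(- \frac{1}{4}\right)\right) 434 = - 10 \left(-1 - \frac{3}{2}\right) 434 = \left(-10\right) \left(- \frac{5}{2}\right) 434 = 25 \cdot 434 = 10850$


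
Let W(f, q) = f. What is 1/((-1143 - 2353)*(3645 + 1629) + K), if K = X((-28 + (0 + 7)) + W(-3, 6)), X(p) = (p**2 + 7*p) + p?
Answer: -1/18437520 ≈ -5.4237e-8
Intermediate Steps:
X(p) = p**2 + 8*p
K = 384 (K = ((-28 + (0 + 7)) - 3)*(8 + ((-28 + (0 + 7)) - 3)) = ((-28 + 7) - 3)*(8 + ((-28 + 7) - 3)) = (-21 - 3)*(8 + (-21 - 3)) = -24*(8 - 24) = -24*(-16) = 384)
1/((-1143 - 2353)*(3645 + 1629) + K) = 1/((-1143 - 2353)*(3645 + 1629) + 384) = 1/(-3496*5274 + 384) = 1/(-18437904 + 384) = 1/(-18437520) = -1/18437520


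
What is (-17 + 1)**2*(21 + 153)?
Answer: 44544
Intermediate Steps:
(-17 + 1)**2*(21 + 153) = (-16)**2*174 = 256*174 = 44544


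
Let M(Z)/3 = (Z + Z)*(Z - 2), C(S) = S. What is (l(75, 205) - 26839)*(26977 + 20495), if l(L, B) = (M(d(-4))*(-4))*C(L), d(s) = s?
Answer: -3324891408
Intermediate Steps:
M(Z) = 6*Z*(-2 + Z) (M(Z) = 3*((Z + Z)*(Z - 2)) = 3*((2*Z)*(-2 + Z)) = 3*(2*Z*(-2 + Z)) = 6*Z*(-2 + Z))
l(L, B) = -576*L (l(L, B) = ((6*(-4)*(-2 - 4))*(-4))*L = ((6*(-4)*(-6))*(-4))*L = (144*(-4))*L = -576*L)
(l(75, 205) - 26839)*(26977 + 20495) = (-576*75 - 26839)*(26977 + 20495) = (-43200 - 26839)*47472 = -70039*47472 = -3324891408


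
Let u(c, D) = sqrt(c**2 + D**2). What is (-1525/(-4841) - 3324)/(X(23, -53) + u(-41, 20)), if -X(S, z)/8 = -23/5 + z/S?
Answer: -11753393250320/62093953039 + 212789707775*sqrt(2081)/62093953039 ≈ -32.956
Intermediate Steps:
X(S, z) = 184/5 - 8*z/S (X(S, z) = -8*(-23/5 + z/S) = 184/5 - 8*z/S)
u(c, D) = sqrt(D**2 + c**2)
(-1525/(-4841) - 3324)/(X(23, -53) + u(-41, 20)) = (-1525/(-4841) - 3324)/((184/5 - 8*(-53)/23) + sqrt(20**2 + (-41)**2)) = (-1525*(-1/4841) - 3324)/((184/5 - 8*(-53)*1/23) + sqrt(400 + 1681)) = (1525/4841 - 3324)/((184/5 + 424/23) + sqrt(2081)) = -16089959/(4841*(6352/115 + sqrt(2081)))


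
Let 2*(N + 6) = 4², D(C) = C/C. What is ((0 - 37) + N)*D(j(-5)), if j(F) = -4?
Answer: -35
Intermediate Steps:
D(C) = 1
N = 2 (N = -6 + (½)*4² = -6 + (½)*16 = -6 + 8 = 2)
((0 - 37) + N)*D(j(-5)) = ((0 - 37) + 2)*1 = (-37 + 2)*1 = -35*1 = -35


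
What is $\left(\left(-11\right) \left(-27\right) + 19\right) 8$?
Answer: $2528$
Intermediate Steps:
$\left(\left(-11\right) \left(-27\right) + 19\right) 8 = \left(297 + 19\right) 8 = 316 \cdot 8 = 2528$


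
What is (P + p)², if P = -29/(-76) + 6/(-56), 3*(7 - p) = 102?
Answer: 50537881/70756 ≈ 714.26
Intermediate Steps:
p = -27 (p = 7 - ⅓*102 = 7 - 34 = -27)
P = 73/266 (P = -29*(-1/76) + 6*(-1/56) = 29/76 - 3/28 = 73/266 ≈ 0.27444)
(P + p)² = (73/266 - 27)² = (-7109/266)² = 50537881/70756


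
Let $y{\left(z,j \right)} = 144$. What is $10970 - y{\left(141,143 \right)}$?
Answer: $10826$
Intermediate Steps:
$10970 - y{\left(141,143 \right)} = 10970 - 144 = 10826$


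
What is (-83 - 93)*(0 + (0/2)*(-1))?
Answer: 0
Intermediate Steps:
(-83 - 93)*(0 + (0/2)*(-1)) = -176*(0 + (0*(½))*(-1)) = -176*(0 + 0*(-1)) = -176*(0 + 0) = -176*0 = 0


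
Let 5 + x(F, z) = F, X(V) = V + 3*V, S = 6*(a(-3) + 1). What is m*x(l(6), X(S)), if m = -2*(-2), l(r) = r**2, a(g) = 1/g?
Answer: 124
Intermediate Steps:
S = 4 (S = 6*(1/(-3) + 1) = 6*(-1/3 + 1) = 6*(2/3) = 4)
X(V) = 4*V
x(F, z) = -5 + F
m = 4
m*x(l(6), X(S)) = 4*(-5 + 6**2) = 4*(-5 + 36) = 4*31 = 124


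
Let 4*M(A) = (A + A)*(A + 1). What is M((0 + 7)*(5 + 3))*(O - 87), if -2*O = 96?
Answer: -215460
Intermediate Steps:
M(A) = A*(1 + A)/2 (M(A) = ((A + A)*(A + 1))/4 = ((2*A)*(1 + A))/4 = (2*A*(1 + A))/4 = A*(1 + A)/2)
O = -48 (O = -1/2*96 = -48)
M((0 + 7)*(5 + 3))*(O - 87) = (((0 + 7)*(5 + 3))*(1 + (0 + 7)*(5 + 3))/2)*(-48 - 87) = ((7*8)*(1 + 7*8)/2)*(-135) = ((1/2)*56*(1 + 56))*(-135) = ((1/2)*56*57)*(-135) = 1596*(-135) = -215460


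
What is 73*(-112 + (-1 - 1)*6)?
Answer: -9052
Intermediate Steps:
73*(-112 + (-1 - 1)*6) = 73*(-112 - 2*6) = 73*(-112 - 12) = 73*(-124) = -9052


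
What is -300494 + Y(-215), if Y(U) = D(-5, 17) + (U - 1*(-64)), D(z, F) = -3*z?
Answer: -300630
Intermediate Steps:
Y(U) = 79 + U (Y(U) = -3*(-5) + (U - 1*(-64)) = 15 + (U + 64) = 15 + (64 + U) = 79 + U)
-300494 + Y(-215) = -300494 + (79 - 215) = -300494 - 136 = -300630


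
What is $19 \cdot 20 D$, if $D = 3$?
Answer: $1140$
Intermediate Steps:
$19 \cdot 20 D = 19 \cdot 20 \cdot 3 = 380 \cdot 3 = 1140$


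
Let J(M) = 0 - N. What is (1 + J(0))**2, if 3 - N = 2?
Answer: 0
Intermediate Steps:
N = 1 (N = 3 - 1*2 = 3 - 2 = 1)
J(M) = -1 (J(M) = 0 - 1*1 = 0 - 1 = -1)
(1 + J(0))**2 = (1 - 1)**2 = 0**2 = 0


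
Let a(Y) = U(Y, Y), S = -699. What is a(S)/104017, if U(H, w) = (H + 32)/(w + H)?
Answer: 667/145415766 ≈ 4.5869e-6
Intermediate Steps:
U(H, w) = (32 + H)/(H + w)
a(Y) = (32 + Y)/(2*Y) (a(Y) = (32 + Y)/(Y + Y) = (32 + Y)/((2*Y)) = (1/(2*Y))*(32 + Y) = (32 + Y)/(2*Y))
a(S)/104017 = ((½)*(32 - 699)/(-699))/104017 = ((½)*(-1/699)*(-667))*(1/104017) = (667/1398)*(1/104017) = 667/145415766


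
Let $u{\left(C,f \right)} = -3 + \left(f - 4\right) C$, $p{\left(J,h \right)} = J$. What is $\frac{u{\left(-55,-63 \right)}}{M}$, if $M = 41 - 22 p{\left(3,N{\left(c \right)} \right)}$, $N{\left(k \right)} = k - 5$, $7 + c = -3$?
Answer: $- \frac{3682}{25} \approx -147.28$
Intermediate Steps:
$c = -10$ ($c = -7 - 3 = -10$)
$N{\left(k \right)} = -5 + k$
$u{\left(C,f \right)} = -3 + C \left(-4 + f\right)$ ($u{\left(C,f \right)} = -3 + \left(-4 + f\right) C = -3 + C \left(-4 + f\right)$)
$M = -25$ ($M = 41 - 66 = -25$)
$\frac{u{\left(-55,-63 \right)}}{M} = \frac{-3 - -220 - -3465}{-25} = \left(-3 + 220 + 3465\right) \left(- \frac{1}{25}\right) = 3682 \left(- \frac{1}{25}\right) = - \frac{3682}{25}$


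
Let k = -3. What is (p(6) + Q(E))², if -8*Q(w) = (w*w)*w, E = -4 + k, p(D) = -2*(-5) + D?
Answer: 221841/64 ≈ 3466.3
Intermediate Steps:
p(D) = 10 + D
E = -7 (E = -4 - 3 = -7)
Q(w) = -w³/8 (Q(w) = -w*w*w/8 = -w²*w/8 = -w³/8)
(p(6) + Q(E))² = ((10 + 6) - ⅛*(-7)³)² = (16 - ⅛*(-343))² = (16 + 343/8)² = (471/8)² = 221841/64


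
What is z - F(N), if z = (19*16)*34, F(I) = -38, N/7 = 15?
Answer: 10374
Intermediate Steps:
N = 105 (N = 7*15 = 105)
z = 10336 (z = 304*34 = 10336)
z - F(N) = 10336 - 1*(-38) = 10336 + 38 = 10374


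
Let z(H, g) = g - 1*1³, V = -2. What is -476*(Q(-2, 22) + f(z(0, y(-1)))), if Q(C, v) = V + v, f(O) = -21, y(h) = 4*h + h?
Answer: 476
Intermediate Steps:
y(h) = 5*h
z(H, g) = -1 + g (z(H, g) = g - 1*1 = g - 1 = -1 + g)
Q(C, v) = -2 + v
-476*(Q(-2, 22) + f(z(0, y(-1)))) = -476*((-2 + 22) - 21) = -476*(20 - 21) = -476*(-1) = 476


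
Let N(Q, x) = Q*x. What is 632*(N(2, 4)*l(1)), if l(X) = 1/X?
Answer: 5056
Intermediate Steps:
632*(N(2, 4)*l(1)) = 632*((2*4)/1) = 632*(8*1) = 632*8 = 5056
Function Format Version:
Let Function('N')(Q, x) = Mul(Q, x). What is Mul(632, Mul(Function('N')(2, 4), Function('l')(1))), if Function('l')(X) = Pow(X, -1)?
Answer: 5056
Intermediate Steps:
Mul(632, Mul(Function('N')(2, 4), Function('l')(1))) = Mul(632, Mul(Mul(2, 4), Pow(1, -1))) = Mul(632, Mul(8, 1)) = Mul(632, 8) = 5056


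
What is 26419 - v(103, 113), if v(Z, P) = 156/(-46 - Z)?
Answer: 3936587/149 ≈ 26420.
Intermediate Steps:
26419 - v(103, 113) = 26419 - (-156)/(46 + 103) = 26419 - (-156)/149 = 26419 - 1*(-156/149) = 26419 + 156/149 = 3936587/149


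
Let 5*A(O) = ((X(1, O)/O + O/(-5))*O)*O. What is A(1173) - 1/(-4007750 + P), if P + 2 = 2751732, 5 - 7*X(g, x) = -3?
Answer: -2838028962893161/43960700 ≈ -6.4558e+7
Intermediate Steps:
X(g, x) = 8/7 (X(g, x) = 5/7 - 1/7*(-3) = 5/7 + 3/7 = 8/7)
P = 2751730 (P = -2 + 2751732 = 2751730)
A(O) = O**2*(-O/5 + 8/(7*O))/5 (A(O) = (((8/(7*O) + O/(-5))*O)*O)/5 = (((8/(7*O) + O*(-1/5))*O)*O)/5 = (((8/(7*O) - O/5)*O)*O)/5 = (((-O/5 + 8/(7*O))*O)*O)/5 = ((O*(-O/5 + 8/(7*O)))*O)/5 = (O**2*(-O/5 + 8/(7*O)))/5 = O**2*(-O/5 + 8/(7*O))/5)
A(1173) - 1/(-4007750 + P) = (1/175)*1173*(40 - 7*1173**2) - 1/(-4007750 + 2751730) = (1/175)*1173*(40 - 7*1375929) - 1/(-1256020) = (1/175)*1173*(40 - 9631503) - 1*(-1/1256020) = (1/175)*1173*(-9631463) + 1/1256020 = -11297706099/175 + 1/1256020 = -2838028962893161/43960700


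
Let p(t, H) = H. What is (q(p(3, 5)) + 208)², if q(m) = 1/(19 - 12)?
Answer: 2122849/49 ≈ 43323.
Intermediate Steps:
q(m) = ⅐ (q(m) = 1/7 = ⅐)
(q(p(3, 5)) + 208)² = (⅐ + 208)² = (1457/7)² = 2122849/49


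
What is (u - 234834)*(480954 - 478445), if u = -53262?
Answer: -722832864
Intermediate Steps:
(u - 234834)*(480954 - 478445) = (-53262 - 234834)*(480954 - 478445) = -288096*2509 = -722832864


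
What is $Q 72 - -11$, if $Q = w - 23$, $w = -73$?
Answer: $-6901$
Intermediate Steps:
$Q = -96$ ($Q = -73 - 23 = -96$)
$Q 72 - -11 = \left(-96\right) 72 - -11 = -6912 + \left(12 - 1\right) = -6912 + 11 = -6901$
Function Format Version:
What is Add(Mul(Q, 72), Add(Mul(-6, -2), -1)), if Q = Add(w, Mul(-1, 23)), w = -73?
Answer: -6901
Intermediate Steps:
Q = -96 (Q = Add(-73, Mul(-1, 23)) = Add(-73, -23) = -96)
Add(Mul(Q, 72), Add(Mul(-6, -2), -1)) = Add(Mul(-96, 72), Add(Mul(-6, -2), -1)) = Add(-6912, Add(12, -1)) = Add(-6912, 11) = -6901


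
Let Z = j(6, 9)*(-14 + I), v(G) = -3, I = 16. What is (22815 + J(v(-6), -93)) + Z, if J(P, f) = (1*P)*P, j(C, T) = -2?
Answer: 22820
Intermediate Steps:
J(P, f) = P² (J(P, f) = P*P = P²)
Z = -4 (Z = -2*(-14 + 16) = -2*2 = -4)
(22815 + J(v(-6), -93)) + Z = (22815 + (-3)²) - 4 = (22815 + 9) - 4 = 22824 - 4 = 22820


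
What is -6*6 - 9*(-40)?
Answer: 324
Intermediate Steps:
-6*6 - 9*(-40) = -36 + 360 = 324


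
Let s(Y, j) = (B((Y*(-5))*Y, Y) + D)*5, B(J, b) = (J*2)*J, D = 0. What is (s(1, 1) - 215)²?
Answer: 1225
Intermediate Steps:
B(J, b) = 2*J² (B(J, b) = (2*J)*J = 2*J²)
s(Y, j) = 250*Y⁴ (s(Y, j) = (2*((Y*(-5))*Y)² + 0)*5 = (2*((-5*Y)*Y)² + 0)*5 = (2*(-5*Y²)² + 0)*5 = (2*(25*Y⁴) + 0)*5 = (50*Y⁴ + 0)*5 = (50*Y⁴)*5 = 250*Y⁴)
(s(1, 1) - 215)² = (250*1⁴ - 215)² = (250*1 - 215)² = (250 - 215)² = 35² = 1225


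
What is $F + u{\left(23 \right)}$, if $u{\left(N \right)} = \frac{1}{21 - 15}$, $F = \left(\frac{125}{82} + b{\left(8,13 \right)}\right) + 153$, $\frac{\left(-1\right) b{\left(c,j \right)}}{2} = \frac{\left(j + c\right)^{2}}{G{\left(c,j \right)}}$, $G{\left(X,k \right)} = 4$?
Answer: $- \frac{16189}{246} \approx -65.809$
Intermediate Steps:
$b{\left(c,j \right)} = - \frac{\left(c + j\right)^{2}}{2}$ ($b{\left(c,j \right)} = - 2 \frac{\left(j + c\right)^{2}}{4} = - 2 \left(c + j\right)^{2} \cdot \frac{1}{4} = - 2 \frac{\left(c + j\right)^{2}}{4} = - \frac{\left(c + j\right)^{2}}{2}$)
$F = - \frac{2705}{41}$ ($F = \left(\frac{125}{82} - \frac{\left(8 + 13\right)^{2}}{2}\right) + 153 = \left(125 \cdot \frac{1}{82} - \frac{21^{2}}{2}\right) + 153 = \left(\frac{125}{82} - \frac{441}{2}\right) + 153 = - \frac{8978}{41} + 153 = - \frac{2705}{41} \approx -65.976$)
$u{\left(N \right)} = \frac{1}{6}$
$F + u{\left(23 \right)} = - \frac{2705}{41} + \frac{1}{6} = - \frac{16189}{246}$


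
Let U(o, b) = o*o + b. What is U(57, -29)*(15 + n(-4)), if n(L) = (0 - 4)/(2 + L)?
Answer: 54740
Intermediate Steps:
n(L) = -4/(2 + L)
U(o, b) = b + o**2 (U(o, b) = o**2 + b = b + o**2)
U(57, -29)*(15 + n(-4)) = (-29 + 57**2)*(15 - 4/(2 - 4)) = (-29 + 3249)*(15 - 4/(-2)) = 3220*(15 - 4*(-1/2)) = 3220*(15 + 2) = 3220*17 = 54740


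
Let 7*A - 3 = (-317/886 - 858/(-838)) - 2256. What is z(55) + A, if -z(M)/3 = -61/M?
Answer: -45512310451/142925090 ≈ -318.43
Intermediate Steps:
A = -836142931/2598638 (A = 3/7 + ((-317/886 - 858/(-838)) - 2256)/7 = 3/7 + ((-317*1/886 - 858*(-1/838)) - 2256)/7 = 3/7 + ((-317/886 + 429/419) - 2256)/7 = 3/7 + (247271/371234 - 2256)/7 = 3/7 + (⅐)*(-837256633/371234) = 3/7 - 837256633/2598638 = -836142931/2598638 ≈ -321.76)
z(M) = 183/M (z(M) = -(-183)/M = 183/M)
z(55) + A = 183/55 - 836142931/2598638 = -45512310451/142925090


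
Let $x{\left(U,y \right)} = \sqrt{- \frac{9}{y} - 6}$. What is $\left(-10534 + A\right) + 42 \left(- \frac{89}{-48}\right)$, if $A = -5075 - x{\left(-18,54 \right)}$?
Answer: $- \frac{124249}{8} - \frac{i \sqrt{222}}{6} \approx -15531.0 - 2.4833 i$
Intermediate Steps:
$x{\left(U,y \right)} = \sqrt{-6 - \frac{9}{y}}$
$A = -5075 - \frac{i \sqrt{222}}{6}$ ($A = -5075 - \sqrt{-6 - \frac{9}{54}} = -5075 - \sqrt{-6 - \frac{1}{6}} = -5075 - \sqrt{- \frac{37}{6}} = -5075 - \frac{i \sqrt{222}}{6} \approx -5075.0 - 2.4833 i$)
$\left(-10534 + A\right) + 42 \left(- \frac{89}{-48}\right) = \left(-10534 - \left(5075 + \frac{i \sqrt{222}}{6}\right)\right) + 42 \left(- \frac{89}{-48}\right) = \left(-15609 - \frac{i \sqrt{222}}{6}\right) + 42 \left(\left(-89\right) \left(- \frac{1}{48}\right)\right) = \left(-15609 - \frac{i \sqrt{222}}{6}\right) + 42 \cdot \frac{89}{48} = \left(-15609 - \frac{i \sqrt{222}}{6}\right) + \frac{623}{8} = - \frac{124249}{8} - \frac{i \sqrt{222}}{6}$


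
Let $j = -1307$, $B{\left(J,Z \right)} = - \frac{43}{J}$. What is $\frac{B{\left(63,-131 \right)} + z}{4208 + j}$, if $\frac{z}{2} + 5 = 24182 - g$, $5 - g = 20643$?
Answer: $\frac{5646647}{182763} \approx 30.896$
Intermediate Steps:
$g = -20638$ ($g = 5 - 20643 = -20638$)
$z = 89630$ ($z = -10 + 2 \left(24182 - -20638\right) = -10 + 2 \left(24182 + 20638\right) = -10 + 2 \cdot 44820 = -10 + 89640 = 89630$)
$\frac{B{\left(63,-131 \right)} + z}{4208 + j} = \frac{- \frac{43}{63} + 89630}{4208 - 1307} = \frac{\left(-43\right) \frac{1}{63} + 89630}{2901} = \left(- \frac{43}{63} + 89630\right) \frac{1}{2901} = \frac{5646647}{63} \cdot \frac{1}{2901} = \frac{5646647}{182763}$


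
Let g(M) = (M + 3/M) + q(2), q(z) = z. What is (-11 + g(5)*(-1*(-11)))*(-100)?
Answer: -7260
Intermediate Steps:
g(M) = 2 + M + 3/M (g(M) = (M + 3/M) + 2 = 2 + M + 3/M)
(-11 + g(5)*(-1*(-11)))*(-100) = (-11 + (2 + 5 + 3/5)*(-1*(-11)))*(-100) = (-11 + (2 + 5 + 3*(⅕))*11)*(-100) = (-11 + (2 + 5 + ⅗)*11)*(-100) = (-11 + (38/5)*11)*(-100) = (-11 + 418/5)*(-100) = (363/5)*(-100) = -7260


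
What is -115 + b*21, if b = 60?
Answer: 1145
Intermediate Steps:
-115 + b*21 = -115 + 60*21 = -115 + 1260 = 1145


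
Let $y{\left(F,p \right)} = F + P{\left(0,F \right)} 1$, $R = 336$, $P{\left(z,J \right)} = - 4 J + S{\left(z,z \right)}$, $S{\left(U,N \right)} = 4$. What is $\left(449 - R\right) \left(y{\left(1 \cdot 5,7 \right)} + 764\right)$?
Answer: $85089$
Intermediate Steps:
$P{\left(z,J \right)} = 4 - 4 J$ ($P{\left(z,J \right)} = - 4 J + 4 = 4 - 4 J$)
$y{\left(F,p \right)} = 4 - 3 F$ ($y{\left(F,p \right)} = F + \left(4 - 4 F\right) 1 = F - \left(-4 + 4 F\right) = 4 - 3 F$)
$\left(449 - R\right) \left(y{\left(1 \cdot 5,7 \right)} + 764\right) = \left(449 - 336\right) \left(\left(4 - 3 \cdot 1 \cdot 5\right) + 764\right) = \left(449 - 336\right) \left(\left(4 - 15\right) + 764\right) = 113 \left(\left(4 - 15\right) + 764\right) = 113 \left(-11 + 764\right) = 113 \cdot 753 = 85089$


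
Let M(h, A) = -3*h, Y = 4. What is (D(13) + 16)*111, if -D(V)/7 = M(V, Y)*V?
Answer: 395715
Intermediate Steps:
D(V) = 21*V**2 (D(V) = -7*(-3*V)*V = -(-21)*V**2 = 21*V**2)
(D(13) + 16)*111 = (21*13**2 + 16)*111 = (21*169 + 16)*111 = (3549 + 16)*111 = 3565*111 = 395715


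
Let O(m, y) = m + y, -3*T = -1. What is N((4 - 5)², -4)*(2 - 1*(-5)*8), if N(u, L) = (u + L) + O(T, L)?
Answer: -280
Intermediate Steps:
T = ⅓ (T = -⅓*(-1) = ⅓ ≈ 0.33333)
N(u, L) = ⅓ + u + 2*L (N(u, L) = (u + L) + (⅓ + L) = (L + u) + (⅓ + L) = ⅓ + u + 2*L)
N((4 - 5)², -4)*(2 - 1*(-5)*8) = (⅓ + (4 - 5)² + 2*(-4))*(2 - 1*(-5)*8) = (⅓ + (-1)² - 8)*(2 + 5*8) = (⅓ + 1 - 8)*(2 + 40) = -20/3*42 = -280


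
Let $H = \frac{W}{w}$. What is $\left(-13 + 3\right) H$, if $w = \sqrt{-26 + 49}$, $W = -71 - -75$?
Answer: $- \frac{40 \sqrt{23}}{23} \approx -8.3406$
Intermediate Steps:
$W = 4$ ($W = -71 + 75 = 4$)
$w = \sqrt{23} \approx 4.7958$
$H = \frac{4 \sqrt{23}}{23}$ ($H = \frac{4}{\sqrt{23}} = 4 \frac{\sqrt{23}}{23} = \frac{4 \sqrt{23}}{23} \approx 0.83406$)
$\left(-13 + 3\right) H = \left(-13 + 3\right) \frac{4 \sqrt{23}}{23} = - 10 \frac{4 \sqrt{23}}{23} = - \frac{40 \sqrt{23}}{23}$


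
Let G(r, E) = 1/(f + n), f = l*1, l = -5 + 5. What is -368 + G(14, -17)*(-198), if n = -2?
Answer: -269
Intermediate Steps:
l = 0
f = 0 (f = 0*1 = 0)
G(r, E) = -½ (G(r, E) = 1/(0 - 2) = 1/(-2) = -½)
-368 + G(14, -17)*(-198) = -368 - ½*(-198) = -368 + 99 = -269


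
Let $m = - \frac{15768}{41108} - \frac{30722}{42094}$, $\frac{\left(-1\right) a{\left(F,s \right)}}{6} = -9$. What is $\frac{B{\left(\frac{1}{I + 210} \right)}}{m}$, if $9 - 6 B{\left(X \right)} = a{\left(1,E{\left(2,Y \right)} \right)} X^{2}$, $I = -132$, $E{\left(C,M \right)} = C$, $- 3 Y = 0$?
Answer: $- \frac{16854763019}{12523278092} \approx -1.3459$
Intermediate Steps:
$Y = 0$ ($Y = \left(- \frac{1}{3}\right) 0 = 0$)
$a{\left(F,s \right)} = 54$ ($a{\left(F,s \right)} = \left(-6\right) \left(-9\right) = 54$)
$B{\left(X \right)} = \frac{3}{2} - 9 X^{2}$ ($B{\left(X \right)} = \frac{3}{2} - \frac{54 X^{2}}{6} = \frac{3}{2} - 9 X^{2}$)
$m = - \frac{240832271}{216300019}$ ($m = \left(-15768\right) \frac{1}{41108} - \frac{15361}{21047} = - \frac{3942}{10277} - \frac{15361}{21047} = - \frac{240832271}{216300019} \approx -1.1134$)
$\frac{B{\left(\frac{1}{I + 210} \right)}}{m} = \frac{\frac{3}{2} - 9 \left(\frac{1}{-132 + 210}\right)^{2}}{- \frac{240832271}{216300019}} = \left(\frac{3}{2} - 9 \left(\frac{1}{78}\right)^{2}\right) \left(- \frac{216300019}{240832271}\right) = \left(\frac{3}{2} - \frac{9}{6084}\right) \left(- \frac{216300019}{240832271}\right) = \left(\frac{3}{2} - \frac{1}{676}\right) \left(- \frac{216300019}{240832271}\right) = \frac{1013}{676} \left(- \frac{216300019}{240832271}\right) = - \frac{16854763019}{12523278092}$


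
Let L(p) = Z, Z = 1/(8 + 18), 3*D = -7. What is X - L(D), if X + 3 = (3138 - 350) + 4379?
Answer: 186263/26 ≈ 7164.0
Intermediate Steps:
D = -7/3 (D = (⅓)*(-7) = -7/3 ≈ -2.3333)
Z = 1/26 ≈ 0.038462
X = 7164 (X = -3 + ((3138 - 350) + 4379) = -3 + (2788 + 4379) = -3 + 7167 = 7164)
L(p) = 1/26
X - L(D) = 7164 - 1*1/26 = 7164 - 1/26 = 186263/26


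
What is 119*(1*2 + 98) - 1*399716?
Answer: -387816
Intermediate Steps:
119*(1*2 + 98) - 1*399716 = 119*(2 + 98) - 399716 = 119*100 - 399716 = 11900 - 399716 = -387816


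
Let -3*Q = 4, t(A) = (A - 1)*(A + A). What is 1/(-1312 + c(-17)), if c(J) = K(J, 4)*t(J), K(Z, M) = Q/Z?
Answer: -1/1264 ≈ -0.00079114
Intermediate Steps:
t(A) = 2*A*(-1 + A) (t(A) = (-1 + A)*(2*A) = 2*A*(-1 + A))
Q = -4/3 (Q = -1/3*4 = -4/3 ≈ -1.3333)
K(Z, M) = -4/(3*Z)
c(J) = 8/3 - 8*J/3 (c(J) = (-4/(3*J))*(2*J*(-1 + J)) = 8/3 - 8*J/3)
1/(-1312 + c(-17)) = 1/(-1312 + (8/3 - 8/3*(-17))) = 1/(-1312 + (8/3 + 136/3)) = 1/(-1312 + 48) = 1/(-1264) = -1/1264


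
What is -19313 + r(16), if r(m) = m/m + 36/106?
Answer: -1023518/53 ≈ -19312.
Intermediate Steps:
r(m) = 71/53 (r(m) = 1 + 36*(1/106) = 1 + 18/53 = 71/53)
-19313 + r(16) = -19313 + 71/53 = -1023518/53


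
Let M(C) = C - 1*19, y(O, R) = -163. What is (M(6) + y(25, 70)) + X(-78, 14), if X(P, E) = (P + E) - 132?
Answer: -372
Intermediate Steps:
X(P, E) = -132 + E + P (X(P, E) = (E + P) - 132 = -132 + E + P)
M(C) = -19 + C (M(C) = C - 19 = -19 + C)
(M(6) + y(25, 70)) + X(-78, 14) = ((-19 + 6) - 163) + (-132 + 14 - 78) = (-13 - 163) - 196 = -176 - 196 = -372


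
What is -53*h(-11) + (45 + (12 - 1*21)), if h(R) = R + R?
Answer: 1202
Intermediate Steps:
h(R) = 2*R
-53*h(-11) + (45 + (12 - 1*21)) = -106*(-11) + (45 + (12 - 1*21)) = -53*(-22) + (45 + (12 - 21)) = 1166 + (45 - 9) = 1166 + 36 = 1202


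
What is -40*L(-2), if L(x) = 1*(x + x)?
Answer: 160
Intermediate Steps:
L(x) = 2*x (L(x) = 1*(2*x) = 2*x)
-40*L(-2) = -80*(-2) = -40*(-4) = 160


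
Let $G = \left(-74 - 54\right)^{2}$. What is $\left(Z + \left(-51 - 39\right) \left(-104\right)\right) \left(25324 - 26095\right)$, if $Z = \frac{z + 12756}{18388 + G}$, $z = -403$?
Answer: $- \frac{250943748483}{34772} \approx -7.2168 \cdot 10^{6}$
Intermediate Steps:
$G = 16384$ ($G = \left(-128\right)^{2} = 16384$)
$Z = \frac{12353}{34772}$ ($Z = \frac{-403 + 12756}{18388 + 16384} = \frac{12353}{34772} \approx 0.35526$)
$\left(Z + \left(-51 - 39\right) \left(-104\right)\right) \left(25324 - 26095\right) = \left(\frac{12353}{34772} + \left(-51 - 39\right) \left(-104\right)\right) \left(25324 - 26095\right) = \left(\frac{12353}{34772} + \left(-51 - 39\right) \left(-104\right)\right) \left(-771\right) = \left(\frac{12353}{34772} - -9360\right) \left(-771\right) = \left(\frac{12353}{34772} + 9360\right) \left(-771\right) = \frac{325478273}{34772} \left(-771\right) = - \frac{250943748483}{34772}$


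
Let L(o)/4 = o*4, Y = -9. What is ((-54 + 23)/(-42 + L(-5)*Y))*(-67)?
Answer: 2077/678 ≈ 3.0634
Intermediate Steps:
L(o) = 16*o (L(o) = 4*(o*4) = 4*(4*o) = 16*o)
((-54 + 23)/(-42 + L(-5)*Y))*(-67) = ((-54 + 23)/(-42 + (16*(-5))*(-9)))*(-67) = -31/(-42 - 80*(-9))*(-67) = -31/(-42 + 720)*(-67) = -31/678*(-67) = 2077/678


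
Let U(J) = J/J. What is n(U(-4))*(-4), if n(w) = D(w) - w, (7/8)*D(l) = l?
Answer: -4/7 ≈ -0.57143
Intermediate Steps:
U(J) = 1
D(l) = 8*l/7
n(w) = w/7 (n(w) = 8*w/7 - w = w/7)
n(U(-4))*(-4) = ((⅐)*1)*(-4) = (⅐)*(-4) = -4/7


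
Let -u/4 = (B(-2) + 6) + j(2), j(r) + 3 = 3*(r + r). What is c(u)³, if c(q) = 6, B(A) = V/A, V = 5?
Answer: 216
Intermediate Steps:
j(r) = -3 + 6*r (j(r) = -3 + 3*(r + r) = -3 + 3*(2*r) = -3 + 6*r)
B(A) = 5/A
u = -50 (u = -4*((5/(-2) + 6) + (-3 + 6*2)) = -4*((5*(-½) + 6) + (-3 + 12)) = -4*((-5/2 + 6) + 9) = -4*(7/2 + 9) = -4*25/2 = -50)
c(u)³ = 6³ = 216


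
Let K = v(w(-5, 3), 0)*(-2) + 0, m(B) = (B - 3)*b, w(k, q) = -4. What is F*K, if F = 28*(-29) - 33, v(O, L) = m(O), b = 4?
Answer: -47320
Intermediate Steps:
m(B) = -12 + 4*B (m(B) = (B - 3)*4 = (-3 + B)*4 = -12 + 4*B)
v(O, L) = -12 + 4*O
F = -845 (F = -812 - 33 = -845)
K = 56 (K = (-12 + 4*(-4))*(-2) + 0 = (-12 - 16)*(-2) + 0 = -28*(-2) + 0 = 56 + 0 = 56)
F*K = -845*56 = -47320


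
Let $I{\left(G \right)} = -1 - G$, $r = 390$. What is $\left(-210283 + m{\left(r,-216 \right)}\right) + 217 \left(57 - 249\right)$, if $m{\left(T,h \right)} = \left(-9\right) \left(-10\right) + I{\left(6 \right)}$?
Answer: $-251864$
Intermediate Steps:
$m{\left(T,h \right)} = 83$ ($m{\left(T,h \right)} = \left(-9\right) \left(-10\right) - 7 = 90 - 7 = 83$)
$\left(-210283 + m{\left(r,-216 \right)}\right) + 217 \left(57 - 249\right) = \left(-210283 + 83\right) + 217 \left(57 - 249\right) = -210200 + 217 \left(-192\right) = -210200 - 41664 = -251864$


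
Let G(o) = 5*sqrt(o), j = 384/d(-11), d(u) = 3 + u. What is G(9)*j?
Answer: -720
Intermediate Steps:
j = -48 (j = 384/(3 - 11) = 384/(-8) = 384*(-1/8) = -48)
G(9)*j = (5*sqrt(9))*(-48) = (5*3)*(-48) = 15*(-48) = -720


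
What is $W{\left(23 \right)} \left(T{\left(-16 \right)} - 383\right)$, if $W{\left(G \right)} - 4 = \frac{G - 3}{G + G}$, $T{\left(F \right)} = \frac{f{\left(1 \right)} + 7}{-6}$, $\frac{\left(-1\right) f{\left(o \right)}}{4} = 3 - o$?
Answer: $- \frac{39049}{23} \approx -1697.8$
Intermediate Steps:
$f{\left(o \right)} = -12 + 4 o$ ($f{\left(o \right)} = - 4 \left(3 - o\right) = -12 + 4 o$)
$T{\left(F \right)} = \frac{1}{6}$ ($T{\left(F \right)} = \frac{\left(-12 + 4 \cdot 1\right) + 7}{-6} = \left(\left(-12 + 4\right) + 7\right) \left(- \frac{1}{6}\right) = \left(-8 + 7\right) \left(- \frac{1}{6}\right) = \left(-1\right) \left(- \frac{1}{6}\right) = \frac{1}{6}$)
$W{\left(G \right)} = 4 + \frac{-3 + G}{2 G}$ ($W{\left(G \right)} = 4 + \frac{G - 3}{G + G} = 4 + \frac{-3 + G}{2 G}$)
$W{\left(23 \right)} \left(T{\left(-16 \right)} - 383\right) = \frac{3 \left(-1 + 3 \cdot 23\right)}{2 \cdot 23} \left(\frac{1}{6} - 383\right) = \frac{3}{2} \cdot \frac{1}{23} \left(-1 + 69\right) \left(- \frac{2297}{6}\right) = \frac{3}{2} \cdot \frac{1}{23} \cdot 68 \left(- \frac{2297}{6}\right) = \frac{102}{23} \left(- \frac{2297}{6}\right) = - \frac{39049}{23}$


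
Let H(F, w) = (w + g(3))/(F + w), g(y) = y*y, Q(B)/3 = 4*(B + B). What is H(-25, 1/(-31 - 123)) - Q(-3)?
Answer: 275887/3851 ≈ 71.640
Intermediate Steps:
Q(B) = 24*B (Q(B) = 3*(4*(B + B)) = 3*(4*(2*B)) = 3*(8*B) = 24*B)
g(y) = y²
H(F, w) = (9 + w)/(F + w) (H(F, w) = (w + 3²)/(F + w) = (w + 9)/(F + w) = (9 + w)/(F + w))
H(-25, 1/(-31 - 123)) - Q(-3) = (9 + 1/(-31 - 123))/(-25 + 1/(-31 - 123)) - 24*(-3) = (9 + 1/(-154))/(-25 + 1/(-154)) - 1*(-72) = (9 - 1/154)/(-25 - 1/154) + 72 = (1385/154)/(-3851/154) + 72 = -154/3851*1385/154 + 72 = -1385/3851 + 72 = 275887/3851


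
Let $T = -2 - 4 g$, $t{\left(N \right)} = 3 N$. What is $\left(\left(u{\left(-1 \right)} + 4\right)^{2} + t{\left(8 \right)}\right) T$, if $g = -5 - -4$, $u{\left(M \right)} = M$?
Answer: $66$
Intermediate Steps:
$g = -1$ ($g = -5 + 4 = -1$)
$T = 2$ ($T = -2 - -4 = -2 + 4 = 2$)
$\left(\left(u{\left(-1 \right)} + 4\right)^{2} + t{\left(8 \right)}\right) T = \left(\left(-1 + 4\right)^{2} + 3 \cdot 8\right) 2 = \left(3^{2} + 24\right) 2 = \left(9 + 24\right) 2 = 33 \cdot 2 = 66$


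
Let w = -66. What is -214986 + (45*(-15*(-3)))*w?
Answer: -348636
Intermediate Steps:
-214986 + (45*(-15*(-3)))*w = -214986 + (45*(-15*(-3)))*(-66) = -214986 + (45*45)*(-66) = -214986 + 2025*(-66) = -214986 - 133650 = -348636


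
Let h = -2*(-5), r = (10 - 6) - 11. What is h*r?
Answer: -70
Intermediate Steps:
r = -7 (r = 4 - 11 = -7)
h = 10
h*r = 10*(-7) = -70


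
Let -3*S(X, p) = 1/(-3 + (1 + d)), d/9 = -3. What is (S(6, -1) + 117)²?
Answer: 103632400/7569 ≈ 13692.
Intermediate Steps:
d = -27 (d = 9*(-3) = -27)
S(X, p) = 1/87 (S(X, p) = -1/(3*(-3 + (1 - 27))) = -1/(3*(-3 - 26)) = -⅓/(-29) = -⅓*(-1/29) = 1/87)
(S(6, -1) + 117)² = (1/87 + 117)² = (10180/87)² = 103632400/7569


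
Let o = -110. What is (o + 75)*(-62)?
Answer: 2170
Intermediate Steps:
(o + 75)*(-62) = (-110 + 75)*(-62) = -35*(-62) = 2170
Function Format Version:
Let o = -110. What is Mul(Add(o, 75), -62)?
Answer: 2170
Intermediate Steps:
Mul(Add(o, 75), -62) = Mul(Add(-110, 75), -62) = Mul(-35, -62) = 2170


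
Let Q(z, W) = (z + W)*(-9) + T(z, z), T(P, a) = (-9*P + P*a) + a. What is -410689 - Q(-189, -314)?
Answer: -452449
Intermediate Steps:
T(P, a) = a - 9*P + P*a
Q(z, W) = z² - 17*z - 9*W (Q(z, W) = (z + W)*(-9) + (z - 9*z + z*z) = (W + z)*(-9) + (z - 9*z + z²) = (-9*W - 9*z) + (z² - 8*z) = z² - 17*z - 9*W)
-410689 - Q(-189, -314) = -410689 - ((-189)² - 17*(-189) - 9*(-314)) = -410689 - (35721 + 3213 + 2826) = -410689 - 1*41760 = -410689 - 41760 = -452449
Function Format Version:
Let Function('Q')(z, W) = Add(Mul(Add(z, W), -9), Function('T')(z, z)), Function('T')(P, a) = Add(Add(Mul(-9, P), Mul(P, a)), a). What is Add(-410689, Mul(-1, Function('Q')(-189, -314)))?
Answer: -452449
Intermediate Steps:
Function('T')(P, a) = Add(a, Mul(-9, P), Mul(P, a))
Function('Q')(z, W) = Add(Pow(z, 2), Mul(-17, z), Mul(-9, W)) (Function('Q')(z, W) = Add(Mul(Add(z, W), -9), Add(z, Mul(-9, z), Mul(z, z))) = Add(Mul(Add(W, z), -9), Add(z, Mul(-9, z), Pow(z, 2))) = Add(Add(Mul(-9, W), Mul(-9, z)), Add(Pow(z, 2), Mul(-8, z))) = Add(Pow(z, 2), Mul(-17, z), Mul(-9, W)))
Add(-410689, Mul(-1, Function('Q')(-189, -314))) = Add(-410689, Mul(-1, Add(Pow(-189, 2), Mul(-17, -189), Mul(-9, -314)))) = Add(-410689, Mul(-1, Add(35721, 3213, 2826))) = Add(-410689, Mul(-1, 41760)) = Add(-410689, -41760) = -452449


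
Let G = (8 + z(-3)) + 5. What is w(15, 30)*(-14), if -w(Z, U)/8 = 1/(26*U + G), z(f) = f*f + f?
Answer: 112/799 ≈ 0.14018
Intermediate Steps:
z(f) = f + f**2 (z(f) = f**2 + f = f + f**2)
G = 19 (G = (8 - 3*(1 - 3)) + 5 = (8 - 3*(-2)) + 5 = (8 + 6) + 5 = 14 + 5 = 19)
w(Z, U) = -8/(19 + 26*U) (w(Z, U) = -8/(26*U + 19) = -8/(19 + 26*U))
w(15, 30)*(-14) = -8/(19 + 26*30)*(-14) = -8/(19 + 780)*(-14) = -8/799*(-14) = 112/799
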